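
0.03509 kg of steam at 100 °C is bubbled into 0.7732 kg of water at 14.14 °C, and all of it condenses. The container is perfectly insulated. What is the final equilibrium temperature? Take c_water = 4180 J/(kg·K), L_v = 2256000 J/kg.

T_f ≈ 41.3 °C

Setting the total heat transfer to zero:
condense steam: −0.03509·2256000 = −79163; condensed water 100 °C→T: 146.68(T − 100); water warms: 0.7732·4180·(T − 14.14) = 3232(T − 14.14)
3378.7 T = 79163 + 14668 + 45700 = 139531
T ≈ 41.30 °C, under the boiling point, so the assumption holds.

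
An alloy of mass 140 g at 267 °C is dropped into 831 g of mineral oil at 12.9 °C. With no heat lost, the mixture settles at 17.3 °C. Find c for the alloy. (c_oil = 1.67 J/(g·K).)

Net heat exchanged in the isolated system is zero:
140×c×(17.3 − 267) + 831×1.67×(17.3 − 12.9) = 0
-34958 c = -6106.2
c = -6106.2/-34958 ≈ 0.1747 J/(g·K)

c ≈ 0.175 J/(g·K)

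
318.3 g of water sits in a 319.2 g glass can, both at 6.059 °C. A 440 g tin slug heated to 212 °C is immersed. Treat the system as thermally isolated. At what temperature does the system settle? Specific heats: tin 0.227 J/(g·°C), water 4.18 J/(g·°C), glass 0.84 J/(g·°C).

T_f = Σ m_i c_i T_i / Σ m_i c_i:
T_f = (99.88×212 + 1330.5×6.059 + 268.13×6.059) / (99.88 + 1330.5 + 268.13)
    = 30861 / 1698.5 ≈ 18.17 °C

T_f ≈ 18.2 °C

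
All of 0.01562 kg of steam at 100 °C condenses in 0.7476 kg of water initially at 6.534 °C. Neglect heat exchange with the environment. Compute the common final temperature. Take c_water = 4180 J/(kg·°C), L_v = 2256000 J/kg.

Conservation of energy gives ΣQ = 0:
latent heat released on condensation: 0.01562·2256000 = 35239; condensate cools 100→T: 0.01562·4180·(T − 100) = 65.29(T − 100); water warms: 0.7476·4180·(T − 6.534) = 3125(T − 6.534)
3190.3 T = 35239 + 6529.2 + 20419 = 62186
T ≈ 19.49 °C (< 100 °C, so full condensation is consistent).

T_f ≈ 19.5 °C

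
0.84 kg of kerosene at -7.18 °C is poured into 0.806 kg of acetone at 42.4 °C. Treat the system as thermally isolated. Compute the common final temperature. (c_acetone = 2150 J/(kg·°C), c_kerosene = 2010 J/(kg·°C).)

Conservation of energy gives ΣQ = 0:
0.806*2150*(T − 42.4) + 0.84*2010*(T − (-7.18)) = 0
3421.3 T = 61352
T = 61352 / 3421.3 = 17.9 °C

T_f ≈ 17.9 °C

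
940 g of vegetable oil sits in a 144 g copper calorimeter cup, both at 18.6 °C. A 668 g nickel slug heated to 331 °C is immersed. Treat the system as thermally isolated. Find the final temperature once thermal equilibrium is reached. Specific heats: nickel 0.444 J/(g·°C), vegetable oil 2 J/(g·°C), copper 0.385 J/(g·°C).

Setting the total heat transfer to zero:
668*0.444*(T − 331) + 940*2*(T − 18.6) + 144*0.385*(T − 18.6) = 0
296.59(T − 331) + 1880(T − 18.6) + 55.44(T − 18.6) = 0
2232 T = 134171
T = 134171 / 2232 = 60.1 °C

T_f ≈ 60.1 °C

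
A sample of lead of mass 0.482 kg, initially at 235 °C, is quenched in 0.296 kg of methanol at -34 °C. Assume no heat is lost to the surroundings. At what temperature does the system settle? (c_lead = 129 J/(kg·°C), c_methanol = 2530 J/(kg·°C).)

T_f ≈ -13.4 °C

Conservation of energy gives ΣQ = 0:
0.482·129·(T − 235) + 0.296·2530·(T − (-34)) = 0
62.18(T − 235) + 748.88(T − (-34)) = 0
(62.18 + 748.88) T = 62.18·235 + 748.88·(-34)
T ≈ -13.38 °C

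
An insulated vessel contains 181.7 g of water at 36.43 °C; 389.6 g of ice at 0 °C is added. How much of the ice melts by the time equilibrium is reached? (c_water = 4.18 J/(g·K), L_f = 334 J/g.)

Water can give up m c ΔT = 181.7×4.18×36.43 = 27669 J before reaching 0 °C.
To melt every bit of ice: 389.6×334 = 130126 J.
That's not enough to melt it all — equilibrium is at 0 °C with ice remaining.
m_melted×334 = 27669  ⇒  m_melted ≈ 82.84 g.

m_melted ≈ 82.8 g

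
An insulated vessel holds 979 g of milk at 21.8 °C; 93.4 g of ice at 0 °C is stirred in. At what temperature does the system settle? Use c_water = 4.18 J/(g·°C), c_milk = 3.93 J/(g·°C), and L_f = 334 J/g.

T_f ≈ 12.4 °C

Net heat exchanged in the isolated system is zero:
fusion: m_ice L_f = 93.4×334 = 31196; meltwater 0→T: 93.4×4.18×T = 390.41 T; milk: 3847.5(T − 21.8)
4237.9 T = 83875 − 31196 = 52679
T ≈ 12.43 °C. Since T > 0 °C, the all-ice-melts assumption holds.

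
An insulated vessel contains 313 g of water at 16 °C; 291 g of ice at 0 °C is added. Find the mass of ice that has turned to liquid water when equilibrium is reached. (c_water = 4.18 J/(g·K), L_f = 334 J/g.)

m_melted ≈ 62.7 g

Heat available from the water dropping to 0 °C: 313×4.18×16 = 20933 J.
Melting all 291 g of ice would need 291×334 = 97194 J.
That's not enough to melt it all — equilibrium is at 0 °C with ice remaining.
m_melted×334 = 20933  ⇒  m_melted ≈ 62.67 g.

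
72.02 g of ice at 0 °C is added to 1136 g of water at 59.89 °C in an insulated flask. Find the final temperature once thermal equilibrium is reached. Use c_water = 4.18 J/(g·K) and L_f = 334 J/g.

Sum of m c ΔT and latent-heat terms is zero:
latent heat to melt: 72.02·334 = 24055; meltwater 0→T: 72.02·4.18·T = 301.04 T; water cools: 1136·4.18·(T − 59.89) = 4748.5(T − 59.89)
5049.5 T = 284386 − 24055 = 260332
T ≈ 51.56 °C (positive, so assuming full melt was valid).

T_f ≈ 51.6 °C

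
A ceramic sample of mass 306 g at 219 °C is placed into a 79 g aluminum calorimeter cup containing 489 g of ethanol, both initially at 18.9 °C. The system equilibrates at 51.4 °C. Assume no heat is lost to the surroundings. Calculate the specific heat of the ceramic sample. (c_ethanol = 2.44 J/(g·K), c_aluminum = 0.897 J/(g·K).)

c ≈ 0.801 J/(g·K)

Net heat exchanged in the isolated system is zero:
306×c×(51.4 − 219) + 489×2.44×(51.4 − 18.9) + 79×0.897×(51.4 − 18.9) = 0
-51286 c = -41081
c = -41081/-51286 ≈ 0.801 J/(g·K)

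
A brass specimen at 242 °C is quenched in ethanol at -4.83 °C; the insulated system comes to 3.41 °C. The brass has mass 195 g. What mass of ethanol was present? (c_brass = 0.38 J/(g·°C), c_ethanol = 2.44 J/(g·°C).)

m ≈ 879 g

Heat lost by the brass = heat gained by the ethanol:
195·0.38·(242 − 3.41) = m·2.44·(3.41 − (-4.83))
20.11 m = 17680  ⇒  m ≈ 879.3 g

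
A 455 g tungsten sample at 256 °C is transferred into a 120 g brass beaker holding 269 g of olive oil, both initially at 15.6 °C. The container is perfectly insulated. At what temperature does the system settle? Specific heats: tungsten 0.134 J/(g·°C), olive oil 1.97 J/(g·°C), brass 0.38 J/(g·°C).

T_f ≈ 38.6 °C

T_f is the heat-capacity-weighted average of the initial temperatures:
T_f = (60.97·256 + 529.93·15.6 + 45.6·15.6) / (60.97 + 529.93 + 45.6)
    = 24587 / 636.5 ≈ 38.63 °C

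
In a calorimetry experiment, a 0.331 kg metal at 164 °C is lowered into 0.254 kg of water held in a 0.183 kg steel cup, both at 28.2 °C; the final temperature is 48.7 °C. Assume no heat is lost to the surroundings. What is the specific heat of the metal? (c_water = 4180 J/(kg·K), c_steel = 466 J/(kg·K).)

c ≈ 616 J/(kg·K)

Net heat exchanged in the isolated system is zero:
0.331·c·(48.7 − 164) + 0.254·4180·(48.7 − 28.2) + 0.183·466·(48.7 − 28.2) = 0
-38.16 c = -23513
c = -23513/-38.16 ≈ 616.1 J/(kg·K)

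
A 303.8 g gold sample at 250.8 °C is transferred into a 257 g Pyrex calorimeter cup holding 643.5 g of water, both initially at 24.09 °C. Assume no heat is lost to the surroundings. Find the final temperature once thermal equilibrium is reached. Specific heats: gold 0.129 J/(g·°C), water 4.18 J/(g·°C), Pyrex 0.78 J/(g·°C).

T_f ≈ 27.1 °C

Energy conservation, ΣQ = 0:
303.8·0.129·(T − 250.8) + 643.5·4.18·(T − 24.09) + 257·0.78·(T − 24.09) = 0
(39.19 + 2689.8 + 200.46) T = 39.19·250.8 + 2689.8·24.09 + 200.46·24.09
T = 79456/2929.5 ≈ 27.12 °C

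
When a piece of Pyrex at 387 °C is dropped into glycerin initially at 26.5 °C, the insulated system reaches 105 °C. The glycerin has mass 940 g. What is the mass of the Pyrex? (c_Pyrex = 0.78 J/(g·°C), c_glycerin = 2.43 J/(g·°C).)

m ≈ 815 g

|Q_Pyrex| = |Q_glycerin|:
m·0.78·(387 − 105) = 940·2.43·(105 − 26.5)
219.96 m = 179310  ⇒  m ≈ 815.2 g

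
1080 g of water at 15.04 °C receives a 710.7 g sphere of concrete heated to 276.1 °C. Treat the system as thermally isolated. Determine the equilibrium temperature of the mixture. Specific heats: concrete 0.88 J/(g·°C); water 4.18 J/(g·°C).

Net heat exchanged in the isolated system is zero:
710.7·0.88·(T − 276.1) + 1080·4.18·(T − 15.04) = 0
625.42(T − 276.1) + 4514.4(T − 15.04) = 0
(625.42 + 4514.4) T = 625.42·276.1 + 4514.4·15.04
T = 240574 / 5139.8 = 46.8 °C

T_f ≈ 46.8 °C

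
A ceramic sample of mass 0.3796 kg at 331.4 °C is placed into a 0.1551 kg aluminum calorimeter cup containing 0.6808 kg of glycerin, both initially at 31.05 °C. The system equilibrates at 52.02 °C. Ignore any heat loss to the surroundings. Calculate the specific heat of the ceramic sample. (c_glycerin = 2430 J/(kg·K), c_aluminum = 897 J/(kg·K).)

c ≈ 355 J/(kg·K)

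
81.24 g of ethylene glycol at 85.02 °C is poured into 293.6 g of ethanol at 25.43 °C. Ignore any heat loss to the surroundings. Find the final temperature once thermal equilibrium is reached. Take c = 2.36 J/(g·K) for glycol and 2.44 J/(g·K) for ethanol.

Set heat shed by the hot body equal to heat absorbed by the cold body:
81.24·2.36·(85.02 − T) = 293.6·2.44·(T − 25.43)
191.73(85.02 − T) = 716.38(T − 25.43)
908.11 T = 34518  ⇒  T ≈ 38.01 °C

T_f ≈ 38.0 °C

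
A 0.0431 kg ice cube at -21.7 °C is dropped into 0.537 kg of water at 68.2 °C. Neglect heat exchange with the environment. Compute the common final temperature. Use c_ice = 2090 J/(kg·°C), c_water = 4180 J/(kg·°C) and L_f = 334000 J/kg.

T_f ≈ 56.4 °C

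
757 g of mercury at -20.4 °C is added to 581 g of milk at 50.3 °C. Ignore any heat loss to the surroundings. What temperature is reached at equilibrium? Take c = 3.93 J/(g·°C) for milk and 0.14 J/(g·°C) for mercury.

T_f = Σ m_i c_i T_i / Σ m_i c_i:
T_f = (2283.3×50.3 + 105.98×(-20.4)) / (2283.3 + 105.98)
    = 112690 / 2389.3 ≈ 47.16 °C

T_f ≈ 47.2 °C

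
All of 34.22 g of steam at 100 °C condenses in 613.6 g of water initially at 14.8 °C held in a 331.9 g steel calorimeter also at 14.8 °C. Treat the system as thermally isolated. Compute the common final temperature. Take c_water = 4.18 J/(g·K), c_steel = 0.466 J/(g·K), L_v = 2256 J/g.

Net heat exchanged in the isolated system is zero:
latent heat released on condensation: 34.22·2256 = 77200; condensed water 100 °C→T: 143.04(T − 100); water warms: 613.6·4.18·(T − 14.8) = 2564.8(T − 14.8); cup: 154.67(T − 14.8)
2862.6 T = 77200 + 14304 + 40249 = 131753
T ≈ 46.03 °C (< 100 °C, so full condensation is consistent).

T_f ≈ 46.0 °C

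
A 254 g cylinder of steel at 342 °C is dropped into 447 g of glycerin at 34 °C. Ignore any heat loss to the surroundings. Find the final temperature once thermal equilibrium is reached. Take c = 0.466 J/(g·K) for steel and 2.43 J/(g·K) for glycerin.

Conservation of energy gives ΣQ = 0:
254×0.466×(T − 342) + 447×2.43×(T − 34) = 0
118.36(T − 342) + 1086.2(T − 34) = 0
(118.36 + 1086.2) T = 118.36×342 + 1086.2×34
T = 77412 / 1204.6 = 64.3 °C

T_f ≈ 64.3 °C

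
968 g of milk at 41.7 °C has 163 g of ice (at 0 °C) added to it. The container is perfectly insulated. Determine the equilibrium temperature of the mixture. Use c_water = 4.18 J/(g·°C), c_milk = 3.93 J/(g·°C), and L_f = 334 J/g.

T_f ≈ 23.2 °C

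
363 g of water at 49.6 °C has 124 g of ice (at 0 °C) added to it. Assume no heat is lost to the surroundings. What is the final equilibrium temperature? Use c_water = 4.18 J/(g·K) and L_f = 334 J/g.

T_f ≈ 16.6 °C

Taking heat into each body as positive, Σ m c ΔT = 0:
fusion: m_ice L_f = 124·334 = 41416; meltwater 0→T: 124·4.18·T = 518.32 T; water: 1517.3(T − 49.6)
2035.7 T = 75260 − 41416 = 33844
T ≈ 16.63 °C (positive, so assuming full melt was valid).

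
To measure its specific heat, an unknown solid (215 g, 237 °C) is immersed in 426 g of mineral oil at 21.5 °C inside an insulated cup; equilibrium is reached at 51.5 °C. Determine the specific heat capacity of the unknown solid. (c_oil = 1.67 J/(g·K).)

Heat lost by the unknown solid = heat gained by the oil:
215·c·(237 − 51.5) = 426·1.67·(51.5 − 21.5)
39882 c = 21343  ⇒  c ≈ 0.5351 J/(g·K)

c ≈ 0.535 J/(g·K)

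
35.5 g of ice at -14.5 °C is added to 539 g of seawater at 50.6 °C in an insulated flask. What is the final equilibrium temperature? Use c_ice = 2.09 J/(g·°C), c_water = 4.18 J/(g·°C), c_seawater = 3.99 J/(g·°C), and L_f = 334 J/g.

T_f ≈ 41.7 °C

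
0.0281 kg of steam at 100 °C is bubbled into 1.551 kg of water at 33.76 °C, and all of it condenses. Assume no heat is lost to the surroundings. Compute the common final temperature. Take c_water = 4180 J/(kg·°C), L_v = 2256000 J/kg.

Net heat exchanged in the isolated system is zero:
condense steam: −0.0281×2256000 = −63394; condensate cools 100→T: 0.0281×4180×(T − 100) = 117.46(T − 100); original water: 6483.2(T − 33.76)
6600.6 T = 63394 + 11746 + 218872 = 294012
T ≈ 44.54 °C, under the boiling point, so the assumption holds.

T_f ≈ 44.5 °C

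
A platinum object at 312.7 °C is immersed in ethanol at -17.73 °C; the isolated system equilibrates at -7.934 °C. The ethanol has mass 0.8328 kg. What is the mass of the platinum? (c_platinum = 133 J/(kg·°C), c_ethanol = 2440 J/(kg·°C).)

m ≈ 0.467 kg

|Q_platinum| = |Q_ethanol|:
m·133·(312.7 − -7.934) = 0.8328·2440·(-7.934 − (-17.73))
42644 m = 19906  ⇒  m ≈ 0.4668 kg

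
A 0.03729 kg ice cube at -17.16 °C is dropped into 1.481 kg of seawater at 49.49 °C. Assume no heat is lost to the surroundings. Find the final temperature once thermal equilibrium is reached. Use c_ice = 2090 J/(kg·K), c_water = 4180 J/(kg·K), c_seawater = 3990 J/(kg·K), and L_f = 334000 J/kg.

T_f ≈ 45.9 °C

Let T be the final temperature. ΣQ_i = 0:
warm ice to 0 °C: 0.03729×2090×(0 − (-17.16)) = 1337.4; melt ice: 0.03729×334000 = 12455; warm the meltwater: 155.87 T; seawater cools: 1.481×3990×(T − 49.49) = 5909.2(T − 49.49)
6065.1 T = 292446 − 13792 = 278654
T ≈ 45.94 °C. Since T > 0 °C, the all-ice-melts assumption holds.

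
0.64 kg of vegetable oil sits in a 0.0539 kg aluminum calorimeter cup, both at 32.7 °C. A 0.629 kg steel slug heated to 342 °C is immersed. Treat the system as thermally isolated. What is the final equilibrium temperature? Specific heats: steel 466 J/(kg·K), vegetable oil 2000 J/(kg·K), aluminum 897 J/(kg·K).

T_f ≈ 88.6 °C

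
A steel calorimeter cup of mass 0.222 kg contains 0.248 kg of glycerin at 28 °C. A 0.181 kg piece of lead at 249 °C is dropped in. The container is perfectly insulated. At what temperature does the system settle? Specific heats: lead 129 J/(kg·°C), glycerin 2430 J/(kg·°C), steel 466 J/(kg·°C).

T_f ≈ 35.1 °C

Setting the total heat transfer to zero:
0.181·129·(T − 249) + 0.248·2430·(T − 28) + 0.222·466·(T − 28) = 0
729.44 T = 25584
T ≈ 35.07 °C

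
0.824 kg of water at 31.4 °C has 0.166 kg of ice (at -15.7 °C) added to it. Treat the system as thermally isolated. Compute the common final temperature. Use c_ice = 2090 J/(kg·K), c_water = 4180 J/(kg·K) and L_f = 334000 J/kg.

T_f ≈ 11.4 °C

Sum of m c ΔT and latent-heat terms is zero:
warm ice to 0 °C: 0.166×2090×(0 − (-15.7)) = 5447; melt ice: 0.166×334000 = 55444; meltwater 0→T: 0.166×4180×T = 693.88 T; water cools: 0.824×4180×(T − 31.4) = 3444.3(T − 31.4)
4138.2 T = 108152 − 60891 = 47261
T ≈ 11.42 °C (positive, so assuming full melt was valid).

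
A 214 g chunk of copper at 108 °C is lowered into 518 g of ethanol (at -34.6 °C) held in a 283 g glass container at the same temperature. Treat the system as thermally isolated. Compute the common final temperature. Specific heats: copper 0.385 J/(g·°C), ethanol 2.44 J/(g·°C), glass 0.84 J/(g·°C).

Setting the total heat transfer to zero:
214*0.385*(T − 108) + 518*2.44*(T − (-34.6)) + 283*0.84*(T − (-34.6)) = 0
82.39(T − 108) + 1263.9(T − (-34.6)) + 237.72(T − (-34.6)) = 0
(82.39 + 1263.9 + 237.72) T = 82.39*108 + 1263.9*(-34.6) + 237.72*(-34.6)
T = -43059 / 1584 = -27.2 °C

T_f ≈ -27.2 °C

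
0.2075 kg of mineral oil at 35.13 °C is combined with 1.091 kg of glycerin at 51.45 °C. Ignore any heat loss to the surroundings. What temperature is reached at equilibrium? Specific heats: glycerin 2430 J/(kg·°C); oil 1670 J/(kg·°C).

T_f ≈ 49.6 °C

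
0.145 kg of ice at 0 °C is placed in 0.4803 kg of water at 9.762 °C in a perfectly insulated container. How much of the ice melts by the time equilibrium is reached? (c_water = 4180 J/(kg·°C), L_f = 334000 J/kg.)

m_melted ≈ 0.0587 kg

Cooling the water to 0 °C releases 0.4803×4180×9.762 = 19599 J.
Fully melting the ice requires m_ice L_f = 0.145×334000 = 48430 J.
That's not enough to melt it all — equilibrium is at 0 °C with ice remaining.
Mass melted = 19599/334000 ≈ 0.05868 kg.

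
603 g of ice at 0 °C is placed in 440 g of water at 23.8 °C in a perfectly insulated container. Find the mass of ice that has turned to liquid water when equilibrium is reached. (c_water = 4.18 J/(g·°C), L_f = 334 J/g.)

m_melted ≈ 131 g

Water can give up m c ΔT = 440·4.18·23.8 = 43773 J before reaching 0 °C.
To melt every bit of ice: 603·334 = 201402 J.
That's not enough to melt it all — equilibrium is at 0 °C with ice remaining.
Mass melted = 43773/334 ≈ 131.1 g.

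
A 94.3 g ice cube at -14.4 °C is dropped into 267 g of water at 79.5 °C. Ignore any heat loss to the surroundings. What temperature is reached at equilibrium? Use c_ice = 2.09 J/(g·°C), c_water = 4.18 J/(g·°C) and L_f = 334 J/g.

T_f ≈ 36.0 °C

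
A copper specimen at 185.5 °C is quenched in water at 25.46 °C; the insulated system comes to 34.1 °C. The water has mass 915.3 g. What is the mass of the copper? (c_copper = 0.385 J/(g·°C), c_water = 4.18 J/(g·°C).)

|Q_copper| = |Q_water|:
m·0.385·(185.5 − 34.1) = 915.3·4.18·(34.1 − 25.46)
58.29 m = 33056  ⇒  m ≈ 567.1 g

m ≈ 567 g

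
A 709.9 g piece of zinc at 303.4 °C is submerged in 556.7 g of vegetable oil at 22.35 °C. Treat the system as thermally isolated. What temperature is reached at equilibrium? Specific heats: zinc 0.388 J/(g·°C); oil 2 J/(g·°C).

Setting the total heat transfer to zero:
709.9·0.388·(T − 303.4) + 556.7·2·(T − 22.35) = 0
275.44(T − 303.4) + 1113.4(T − 22.35) = 0
(275.44 + 1113.4) T = 275.44·303.4 + 1113.4·22.35
T = 108453 / 1388.8 = 78.1 °C

T_f ≈ 78.1 °C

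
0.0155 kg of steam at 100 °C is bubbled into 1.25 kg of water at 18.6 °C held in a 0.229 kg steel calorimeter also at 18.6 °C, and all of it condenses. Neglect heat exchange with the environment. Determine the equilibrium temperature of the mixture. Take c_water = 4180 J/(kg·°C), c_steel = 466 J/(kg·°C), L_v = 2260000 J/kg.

Heat gained plus heat lost sum to zero:
steam→water at 100 °C releases m L_v = 0.0155·2260000 = 35030; condensate cools 100→T: 0.0155·4180·(T − 100) = 64.79(T − 100); original water: 5225(T − 18.6); steel cup: 0.229·466·(T − 18.6) = 106.71(T − 18.6)
5396.5 T = 35030 + 6479 + 99170 = 140679
T ≈ 26.07 °C — below 100 °C, confirming all the steam condensed.

T_f ≈ 26.1 °C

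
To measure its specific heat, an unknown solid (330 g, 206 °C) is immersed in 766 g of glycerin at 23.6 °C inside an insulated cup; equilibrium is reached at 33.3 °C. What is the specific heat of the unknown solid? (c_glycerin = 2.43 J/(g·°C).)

m_s c (T_s − T_f) = m_glycerin c_glycerin (T_f − T_0):
330×c×(206 − 33.3) = 766×2.43×(33.3 − 23.6)
56991 c = 18055  ⇒  c ≈ 0.3168 J/(g·°C)

c ≈ 0.317 J/(g·°C)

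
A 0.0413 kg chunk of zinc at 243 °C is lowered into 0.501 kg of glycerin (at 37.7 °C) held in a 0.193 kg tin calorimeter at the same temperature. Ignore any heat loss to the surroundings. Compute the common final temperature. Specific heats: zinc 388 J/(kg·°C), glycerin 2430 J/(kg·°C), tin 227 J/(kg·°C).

With ΣQ=0 the equilibrium temperature is the m·c-weighted mean:
T_f = (16.02*243 + 1217.4*37.7 + 43.81*37.7) / (16.02 + 1217.4 + 43.81)
    = 51443 / 1277.3 ≈ 40.28 °C

T_f ≈ 40.3 °C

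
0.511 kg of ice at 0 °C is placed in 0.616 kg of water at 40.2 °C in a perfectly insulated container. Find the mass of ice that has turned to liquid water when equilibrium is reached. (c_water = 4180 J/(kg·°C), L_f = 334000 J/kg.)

Water can give up m c ΔT = 0.616·4180·40.2 = 103510 J before reaching 0 °C.
Fully melting the ice requires m_ice L_f = 0.511·334000 = 170674 J.
Since 103510 < 170674 J, not all the ice melts; equilibrium is at 0 °C.
Mass melted = 103510/334000 ≈ 0.3099 kg.

m_melted ≈ 0.31 kg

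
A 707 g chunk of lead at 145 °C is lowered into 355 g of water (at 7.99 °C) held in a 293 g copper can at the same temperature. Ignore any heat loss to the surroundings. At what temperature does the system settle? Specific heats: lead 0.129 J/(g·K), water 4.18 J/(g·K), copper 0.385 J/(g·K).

T_f ≈ 15.4 °C

Taking heat into each body as positive, Σ m c ΔT = 0:
707*0.129*(T − 145) + 355*4.18*(T − 7.99) + 293*0.385*(T − 7.99) = 0
91.2(T − 145) + 1483.9(T − 7.99) + 112.81(T − 7.99) = 0
1687.9 T = 25982
T ≈ 15.39 °C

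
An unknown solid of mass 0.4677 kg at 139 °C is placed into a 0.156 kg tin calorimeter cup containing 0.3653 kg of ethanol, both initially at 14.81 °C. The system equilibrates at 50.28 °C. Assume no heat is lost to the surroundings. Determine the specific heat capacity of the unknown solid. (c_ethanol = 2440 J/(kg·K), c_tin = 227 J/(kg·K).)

Heat gained plus heat lost sum to zero:
0.4677×c×(50.28 − 139) + 0.3653×2440×(50.28 − 14.81) + 0.156×227×(50.28 − 14.81) = 0
-41.49 c = -32872
c = -32872/-41.49 ≈ 792.2 J/(kg·K)

c ≈ 792 J/(kg·K)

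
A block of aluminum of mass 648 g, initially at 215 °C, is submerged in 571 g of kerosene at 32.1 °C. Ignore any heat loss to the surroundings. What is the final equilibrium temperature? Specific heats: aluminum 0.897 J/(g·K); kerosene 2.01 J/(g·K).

|Q_aluminum| = |Q_kerosene|:
648×0.897×(215 − T) = 571×2.01×(T − 32.1)
581.26(215 − T) = 1147.7(T − 32.1)
1729 T = 161812  ⇒  T ≈ 93.59 °C

T_f ≈ 93.6 °C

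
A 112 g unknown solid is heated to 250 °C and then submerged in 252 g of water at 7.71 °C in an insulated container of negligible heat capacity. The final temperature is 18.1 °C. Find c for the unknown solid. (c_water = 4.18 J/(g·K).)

c ≈ 0.421 J/(g·K)

Heat lost by the unknown solid = heat gained by the water:
112·c·(250 − 18.1) = 252·4.18·(18.1 − 7.71)
25973 c = 10944  ⇒  c ≈ 0.4214 J/(g·K)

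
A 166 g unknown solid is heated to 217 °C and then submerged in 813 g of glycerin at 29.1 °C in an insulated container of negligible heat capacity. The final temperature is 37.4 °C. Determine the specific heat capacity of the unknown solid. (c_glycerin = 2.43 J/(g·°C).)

Heat lost by the unknown solid = heat gained by the glycerin:
166·c·(217 − 37.4) = 813·2.43·(37.4 − 29.1)
29814 c = 16397  ⇒  c ≈ 0.55 J/(g·°C)

c ≈ 0.55 J/(g·°C)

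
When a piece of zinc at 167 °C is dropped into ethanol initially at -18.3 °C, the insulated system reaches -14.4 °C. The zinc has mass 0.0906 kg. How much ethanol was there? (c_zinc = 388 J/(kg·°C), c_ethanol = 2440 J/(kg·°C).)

m ≈ 0.67 kg

Heat lost by the zinc = heat gained by the ethanol:
0.0906·388·(167 − -14.4) = m·2440·(-14.4 − (-18.3))
9516 m = 6376.7  ⇒  m ≈ 0.6701 kg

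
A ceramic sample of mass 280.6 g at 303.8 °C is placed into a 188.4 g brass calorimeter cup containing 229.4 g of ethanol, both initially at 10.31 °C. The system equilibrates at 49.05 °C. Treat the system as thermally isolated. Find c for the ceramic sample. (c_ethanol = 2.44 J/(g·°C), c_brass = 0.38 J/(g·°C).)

Setting the total heat transfer to zero:
280.6·c·(49.05 − 303.8) + 229.4·2.44·(49.05 − 10.31) + 188.4·0.38·(49.05 − 10.31) = 0
-71483 c = -24458
c = -24458/-71483 ≈ 0.3421 J/(g·°C)

c ≈ 0.342 J/(g·°C)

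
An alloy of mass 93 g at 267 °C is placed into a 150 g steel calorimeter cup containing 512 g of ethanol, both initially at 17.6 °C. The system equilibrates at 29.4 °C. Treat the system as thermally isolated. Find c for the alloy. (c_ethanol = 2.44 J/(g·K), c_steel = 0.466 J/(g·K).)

c ≈ 0.704 J/(g·K)

Net heat exchanged in the isolated system is zero:
93·c·(29.4 − 267) + 512·2.44·(29.4 − 17.6) + 150·0.466·(29.4 − 17.6) = 0
-22097 c = -15566
c = -15566/-22097 ≈ 0.7045 J/(g·K)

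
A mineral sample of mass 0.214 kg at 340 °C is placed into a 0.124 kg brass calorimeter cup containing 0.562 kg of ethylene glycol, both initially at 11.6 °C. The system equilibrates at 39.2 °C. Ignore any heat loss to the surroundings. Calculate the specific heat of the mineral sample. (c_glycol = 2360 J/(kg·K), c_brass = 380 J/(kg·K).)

c ≈ 589 J/(kg·K)

Net heat exchanged in the isolated system is zero:
0.214·c·(39.2 − 340) + 0.562·2360·(39.2 − 11.6) + 0.124·380·(39.2 − 11.6) = 0
-64.37 c = -37907
c = -37907/-64.37 ≈ 588.9 J/(kg·K)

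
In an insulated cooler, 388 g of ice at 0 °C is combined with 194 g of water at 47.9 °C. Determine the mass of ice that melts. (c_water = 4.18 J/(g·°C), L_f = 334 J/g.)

m_melted ≈ 116 g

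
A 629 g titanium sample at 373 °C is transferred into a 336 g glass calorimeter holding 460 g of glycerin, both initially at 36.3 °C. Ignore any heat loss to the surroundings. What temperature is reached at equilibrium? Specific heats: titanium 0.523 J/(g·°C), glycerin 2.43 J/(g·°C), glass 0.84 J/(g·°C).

Net heat exchanged in the isolated system is zero:
629·0.523·(T − 373) + 460·2.43·(T − 36.3) + 336·0.84·(T − 36.3) = 0
328.97(T − 373) + 1117.8(T − 36.3) + 282.24(T − 36.3) = 0
1729 T = 173526
T = 173526/1729 ≈ 100.36 °C

T_f ≈ 100.4 °C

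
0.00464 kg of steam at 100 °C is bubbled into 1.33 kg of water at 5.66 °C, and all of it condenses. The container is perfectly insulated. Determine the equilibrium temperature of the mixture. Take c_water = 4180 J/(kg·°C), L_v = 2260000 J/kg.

Energy balance with sensible and latent terms:
condense steam: −0.00464·2260000 = −10486; condensed water 100 °C→T: 19.4(T − 100); water warms: 1.33·4180·(T − 5.66) = 5559.4(T − 5.66)
5578.8 T = 10486 + 1939.5 + 31466 = 43892
T ≈ 7.87 °C, under the boiling point, so the assumption holds.

T_f ≈ 7.9 °C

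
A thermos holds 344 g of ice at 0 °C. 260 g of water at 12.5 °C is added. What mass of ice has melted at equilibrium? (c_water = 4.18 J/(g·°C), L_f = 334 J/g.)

Cooling the water to 0 °C releases 260·4.18·12.5 = 13585 J.
Melting all 344 g of ice would need 344·334 = 114896 J.
That's not enough to melt it all — equilibrium is at 0 °C with ice remaining.
m_melted·334 = 13585  ⇒  m_melted ≈ 40.67 g.

m_melted ≈ 40.7 g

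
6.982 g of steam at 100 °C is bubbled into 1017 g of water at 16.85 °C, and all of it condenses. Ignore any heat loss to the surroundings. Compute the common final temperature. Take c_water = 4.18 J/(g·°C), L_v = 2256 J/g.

T_f ≈ 21.1 °C

Setting the total heat transfer to zero:
condense steam: −6.982·2256 = −15751; condensate cools 100→T: 6.982·4.18·(T − 100) = 29.18(T − 100); original water: 4251.1(T − 16.85)
4280.2 T = 15751 + 2918.5 + 71630 = 90300
T ≈ 21.10 °C — below 100 °C, confirming all the steam condensed.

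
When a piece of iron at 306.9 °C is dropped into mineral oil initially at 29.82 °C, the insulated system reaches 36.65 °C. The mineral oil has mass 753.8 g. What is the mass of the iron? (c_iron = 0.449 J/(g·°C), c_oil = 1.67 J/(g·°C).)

Conservation of energy gives ΣQ = 0:
m·0.449·(36.65 − 306.9) + 753.8·1.67·(36.65 − 29.82) = 0
-121.34 m = -8597.9
m = -8597.9/-121.34 ≈ 70.86 g

m ≈ 70.9 g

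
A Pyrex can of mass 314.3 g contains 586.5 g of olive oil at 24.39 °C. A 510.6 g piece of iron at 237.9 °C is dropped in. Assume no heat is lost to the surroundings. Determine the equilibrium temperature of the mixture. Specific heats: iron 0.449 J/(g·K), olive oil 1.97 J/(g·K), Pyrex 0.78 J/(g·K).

T_f ≈ 54.4 °C

T_f is the heat-capacity-weighted average of the initial temperatures:
T_f = (229.26×237.9 + 1155.4×24.39 + 245.15×24.39) / (229.26 + 1155.4 + 245.15)
    = 88700 / 1629.8 ≈ 54.42 °C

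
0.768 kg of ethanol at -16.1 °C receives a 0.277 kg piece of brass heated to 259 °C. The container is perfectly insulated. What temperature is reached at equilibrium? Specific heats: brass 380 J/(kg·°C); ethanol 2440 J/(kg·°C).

Net heat exchanged in the isolated system is zero:
0.277·380·(T − 259) + 0.768·2440·(T − (-16.1)) = 0
105.26(T − 259) + 1873.9(T − (-16.1)) = 0
1979.2 T = -2907.8
T = -2907.8 / 1979.2 = -1.47 °C

T_f ≈ -1.5 °C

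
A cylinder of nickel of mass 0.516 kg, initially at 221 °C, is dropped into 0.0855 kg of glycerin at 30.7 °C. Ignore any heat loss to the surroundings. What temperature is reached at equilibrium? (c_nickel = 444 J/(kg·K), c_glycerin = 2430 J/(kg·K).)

T_f ≈ 130.5 °C

With ΣQ=0 the equilibrium temperature is the m·c-weighted mean:
T_f = (229.1×221 + 207.77×30.7) / (229.1 + 207.77)
    = 57010 / 436.87 ≈ 130.50 °C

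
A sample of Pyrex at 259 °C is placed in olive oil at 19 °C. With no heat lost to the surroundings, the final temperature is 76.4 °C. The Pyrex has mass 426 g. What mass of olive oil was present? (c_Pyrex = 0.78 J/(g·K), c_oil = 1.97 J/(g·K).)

m ≈ 537 g

|Q_Pyrex| = |Q_oil|:
426×0.78×(259 − 76.4) = m×1.97×(76.4 − 19)
113.08 m = 60674  ⇒  m ≈ 536.6 g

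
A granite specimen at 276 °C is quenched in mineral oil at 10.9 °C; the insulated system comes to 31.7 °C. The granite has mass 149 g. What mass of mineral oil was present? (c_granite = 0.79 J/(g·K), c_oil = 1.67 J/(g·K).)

Let T be the final temperature. ΣQ_i = 0:
149·0.79·(31.7 − 276) + m·1.67·(31.7 − 10.9) = 0
34.74 m = 28757
m = 28757/34.74 ≈ 827.9 g

m ≈ 828 g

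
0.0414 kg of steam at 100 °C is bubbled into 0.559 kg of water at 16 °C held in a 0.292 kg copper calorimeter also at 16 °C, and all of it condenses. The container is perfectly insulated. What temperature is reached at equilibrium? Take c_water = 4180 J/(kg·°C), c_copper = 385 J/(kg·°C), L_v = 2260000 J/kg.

Sum of m c ΔT and latent-heat terms is zero:
steam→water at 100 °C releases m L_v = 0.0414×2260000 = 93564
  condensate cools 100→T: 0.0414×4180×(T − 100) = 173.05(T − 100)
  water warms: 0.559×4180×(T − 16) = 2336.6(T − 16)
  copper cup: 0.292×385×(T − 16) = 112.42(T − 16)
2622.1 T = 93564 + 17305 + 39185 = 150054
T ≈ 57.23 °C — below 100 °C, confirming all the steam condensed.

T_f ≈ 57.2 °C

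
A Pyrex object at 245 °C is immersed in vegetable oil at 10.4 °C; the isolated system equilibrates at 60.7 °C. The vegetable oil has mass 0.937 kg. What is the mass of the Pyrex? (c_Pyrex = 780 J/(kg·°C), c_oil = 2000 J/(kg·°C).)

m ≈ 0.656 kg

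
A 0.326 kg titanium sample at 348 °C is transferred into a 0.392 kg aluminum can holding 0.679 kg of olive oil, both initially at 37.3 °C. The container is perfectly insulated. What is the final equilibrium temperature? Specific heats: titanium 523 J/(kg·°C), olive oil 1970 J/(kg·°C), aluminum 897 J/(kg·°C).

T_f ≈ 65.8 °C

T_f is the heat-capacity-weighted average of the initial temperatures:
T_f = (170.5*348 + 1337.6*37.3 + 351.62*37.3) / (170.5 + 1337.6 + 351.62)
    = 122342 / 1859.8 ≈ 65.78 °C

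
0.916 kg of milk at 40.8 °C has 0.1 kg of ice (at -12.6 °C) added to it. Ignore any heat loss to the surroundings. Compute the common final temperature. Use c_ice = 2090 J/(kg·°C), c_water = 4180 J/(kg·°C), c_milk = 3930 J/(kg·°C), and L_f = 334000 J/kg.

Energy balance with sensible and latent terms:
warm ice to 0 °C: 0.1·2090·(0 − (-12.6)) = 2633.4
  fusion: m_ice L_f = 0.1·334000 = 33400
  warm the meltwater: 418 T
  milk cools: 0.916·3930·(T − 40.8) = 3599.9(T − 40.8)
4017.9 T = 146875 − 36033 = 110842
T ≈ 27.59 °C (positive, so assuming full melt was valid).

T_f ≈ 27.6 °C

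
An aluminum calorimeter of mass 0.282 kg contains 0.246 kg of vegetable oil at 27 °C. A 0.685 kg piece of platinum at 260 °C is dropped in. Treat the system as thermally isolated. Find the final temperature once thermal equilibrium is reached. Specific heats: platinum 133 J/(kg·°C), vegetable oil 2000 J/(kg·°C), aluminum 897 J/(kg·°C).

T_f ≈ 52.4 °C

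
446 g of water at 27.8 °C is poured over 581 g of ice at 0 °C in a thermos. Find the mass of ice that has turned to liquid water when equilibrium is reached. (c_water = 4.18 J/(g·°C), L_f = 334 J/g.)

m_melted ≈ 155 g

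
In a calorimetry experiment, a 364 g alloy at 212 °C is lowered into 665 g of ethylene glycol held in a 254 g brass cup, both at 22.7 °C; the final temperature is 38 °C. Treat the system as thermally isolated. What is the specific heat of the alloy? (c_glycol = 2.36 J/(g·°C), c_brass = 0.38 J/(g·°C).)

c ≈ 0.402 J/(g·°C)

Net heat exchanged in the isolated system is zero:
364·c·(38 − 212) + 665·2.36·(38 − 22.7) + 254·0.38·(38 − 22.7) = 0
-63336 c = -25489
c = -25489/-63336 ≈ 0.4024 J/(g·°C)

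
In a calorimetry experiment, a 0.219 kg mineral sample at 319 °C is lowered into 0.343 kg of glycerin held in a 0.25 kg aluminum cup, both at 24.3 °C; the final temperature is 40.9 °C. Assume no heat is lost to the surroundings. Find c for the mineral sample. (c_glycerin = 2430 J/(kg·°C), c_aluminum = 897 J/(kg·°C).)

Conservation of energy gives ΣQ = 0:
0.219·c·(40.9 − 319) + 0.343·2430·(40.9 − 24.3) + 0.25·897·(40.9 − 24.3) = 0
-60.9 c = -17558
c = -17558/-60.9 ≈ 288.3 J/(kg·°C)

c ≈ 288 J/(kg·°C)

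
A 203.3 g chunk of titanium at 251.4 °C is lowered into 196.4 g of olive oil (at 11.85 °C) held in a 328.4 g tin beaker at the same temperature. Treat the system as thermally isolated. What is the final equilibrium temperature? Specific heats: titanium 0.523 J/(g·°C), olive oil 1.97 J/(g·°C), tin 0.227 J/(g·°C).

T_f ≈ 56.7 °C

Setting the total heat transfer to zero:
203.3×0.523×(T − 251.4) + 196.4×1.97×(T − 11.85) + 328.4×0.227×(T − 11.85) = 0
567.78 T = 32199
T = 32199/567.78 ≈ 56.71 °C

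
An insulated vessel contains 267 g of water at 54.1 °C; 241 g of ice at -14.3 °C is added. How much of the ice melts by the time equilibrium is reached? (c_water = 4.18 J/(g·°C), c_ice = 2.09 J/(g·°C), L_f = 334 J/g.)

m_melted ≈ 159 g

Cooling the water to 0 °C releases 267·4.18·54.1 = 60379 J.
Warming the ice to 0 °C takes 241·2.09·14.3 = 7202.8 J, leaving 53176 J for melting.
Fully melting the ice requires m_ice L_f = 241·334 = 80494 J.
That's not enough to melt it all — equilibrium is at 0 °C with ice remaining.
m_melt = 53176 / L_f = 159.2 g.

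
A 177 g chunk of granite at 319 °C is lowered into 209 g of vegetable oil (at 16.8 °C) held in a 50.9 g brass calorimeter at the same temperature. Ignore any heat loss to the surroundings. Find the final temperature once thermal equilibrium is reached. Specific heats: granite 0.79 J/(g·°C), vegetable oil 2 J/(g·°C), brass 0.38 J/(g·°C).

Energy conservation, ΣQ = 0:
177×0.79×(T − 319) + 209×2×(T − 16.8) + 50.9×0.38×(T − 16.8) = 0
577.17 T = 51953
T ≈ 90.01 °C

T_f ≈ 90.0 °C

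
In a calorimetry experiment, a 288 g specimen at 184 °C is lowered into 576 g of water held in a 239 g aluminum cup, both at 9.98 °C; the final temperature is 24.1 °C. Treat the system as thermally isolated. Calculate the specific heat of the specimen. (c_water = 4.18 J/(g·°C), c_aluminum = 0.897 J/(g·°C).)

c ≈ 0.804 J/(g·°C)

Net heat exchanged in the isolated system is zero:
288×c×(24.1 − 184) + 576×4.18×(24.1 − 9.98) + 239×0.897×(24.1 − 9.98) = 0
-46051 c = -37024
c = -37024/-46051 ≈ 0.804 J/(g·°C)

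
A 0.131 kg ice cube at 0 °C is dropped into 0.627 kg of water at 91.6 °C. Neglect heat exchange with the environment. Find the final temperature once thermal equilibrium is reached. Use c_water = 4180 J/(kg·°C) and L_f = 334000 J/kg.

Energy conservation, ΣQ = 0:
melt ice: 0.131·334000 = 43754
  meltwater 0→T: 0.131·4180·T = 547.58 T
  water: 2620.9(T − 91.6)
3168.4 T = 240071 − 43754 = 196317
T ≈ 61.96 °C. Since T > 0 °C, the all-ice-melts assumption holds.

T_f ≈ 62.0 °C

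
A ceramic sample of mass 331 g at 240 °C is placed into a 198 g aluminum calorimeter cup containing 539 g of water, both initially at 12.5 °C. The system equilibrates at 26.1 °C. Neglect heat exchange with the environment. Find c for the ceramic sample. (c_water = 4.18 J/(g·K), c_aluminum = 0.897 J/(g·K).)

Setting the total heat transfer to zero:
331×c×(26.1 − 240) + 539×4.18×(26.1 − 12.5) + 198×0.897×(26.1 − 12.5) = 0
-70801 c = -33057
c = -33057/-70801 ≈ 0.4669 J/(g·K)

c ≈ 0.467 J/(g·K)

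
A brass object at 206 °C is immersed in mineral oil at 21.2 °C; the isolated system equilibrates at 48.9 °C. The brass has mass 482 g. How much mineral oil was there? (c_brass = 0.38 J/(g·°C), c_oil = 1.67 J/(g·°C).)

m ≈ 622 g

|Q_brass| = |Q_oil|:
482×0.38×(206 − 48.9) = m×1.67×(48.9 − 21.2)
46.26 m = 28774  ⇒  m ≈ 622 g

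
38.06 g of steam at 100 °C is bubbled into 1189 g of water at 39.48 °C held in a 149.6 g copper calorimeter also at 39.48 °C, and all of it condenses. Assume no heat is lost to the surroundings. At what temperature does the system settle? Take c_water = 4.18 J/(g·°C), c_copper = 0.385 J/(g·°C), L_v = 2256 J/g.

T_f ≈ 57.9 °C

Net heat exchanged in the isolated system is zero:
steam→water at 100 °C releases m L_v = 38.06·2256 = 85863
  condensate cools 100→T: 38.06·4.18·(T − 100) = 159.09(T − 100)
  original water: 4970(T − 39.48)
  copper cup: 149.6·0.385·(T − 39.48) = 57.6(T − 39.48)
5186.7 T = 85863 + 15909 + 198490 = 300263
T ≈ 57.89 °C (< 100 °C, so full condensation is consistent).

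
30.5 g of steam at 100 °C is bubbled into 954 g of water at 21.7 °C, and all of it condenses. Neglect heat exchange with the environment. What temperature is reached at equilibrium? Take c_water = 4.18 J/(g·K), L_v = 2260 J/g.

T_f ≈ 40.9 °C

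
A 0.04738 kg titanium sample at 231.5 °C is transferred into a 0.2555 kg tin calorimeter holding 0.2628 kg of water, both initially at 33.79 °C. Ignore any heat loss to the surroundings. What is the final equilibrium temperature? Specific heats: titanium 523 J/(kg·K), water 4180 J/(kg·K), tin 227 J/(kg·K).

Conservation of energy gives ΣQ = 0:
0.04738·523·(T − 231.5) + 0.2628·4180·(T − 33.79) + 0.2555·227·(T − 33.79) = 0
24.78(T − 231.5) + 1098.5(T − 33.79) + 58(T − 33.79) = 0
(24.78 + 1098.5 + 58) T = 24.78·231.5 + 1098.5·33.79 + 58·33.79
T ≈ 37.94 °C

T_f ≈ 37.9 °C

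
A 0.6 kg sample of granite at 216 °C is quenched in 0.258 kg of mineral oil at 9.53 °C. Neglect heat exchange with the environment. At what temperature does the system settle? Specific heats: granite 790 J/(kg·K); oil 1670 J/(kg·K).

Conservation of energy gives ΣQ = 0:
0.6×790×(T − 216) + 0.258×1670×(T − 9.53) = 0
474(T − 216) + 430.86(T − 9.53) = 0
(474 + 430.86) T = 474×216 + 430.86×9.53
T = 106490/904.86 ≈ 117.69 °C

T_f ≈ 117.7 °C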